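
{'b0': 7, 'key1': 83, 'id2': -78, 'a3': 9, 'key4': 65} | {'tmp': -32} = {'b0': 7, 'key1': 83, 'id2': -78, 'a3': 9, 'key4': 65, 'tmp': -32}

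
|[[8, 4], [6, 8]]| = 40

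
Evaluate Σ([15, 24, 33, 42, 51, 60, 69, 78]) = 15 + 24 + 33 + 42 + 51 + 60 + 69 + 78
= 372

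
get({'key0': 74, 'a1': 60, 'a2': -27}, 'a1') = 60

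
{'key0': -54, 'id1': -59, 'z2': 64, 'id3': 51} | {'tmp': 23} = {'key0': -54, 'id1': -59, 'z2': 64, 'id3': 51, 'tmp': 23}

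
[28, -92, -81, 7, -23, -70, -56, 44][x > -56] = keep x where x > -56: 28✓, -92✗, -81✗, 7✓, -23✓, -70✗, -56✗, 44✓
= [28, 7, -23, 44]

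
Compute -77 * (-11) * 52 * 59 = 2598596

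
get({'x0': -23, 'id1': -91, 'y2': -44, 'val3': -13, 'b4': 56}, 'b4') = 56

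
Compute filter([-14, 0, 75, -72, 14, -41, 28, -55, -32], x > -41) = keep x where x > -41: -14✓, 0✓, 75✓, -72✗, 14✓, -41✗, 28✓, -55✗, -32✓
= [-14, 0, 75, 14, 28, -32]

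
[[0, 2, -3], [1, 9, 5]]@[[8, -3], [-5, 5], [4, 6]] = C[0][0] = (0)*(8) + (2)*(-5) + (-3)*(4) = -22
C[0][1] = (0)*(-3) + (2)*(5) + (-3)*(6) = -8
C[1][0] = (1)*(8) + (9)*(-5) + (5)*(4) = -17
C[1][1] = (1)*(-3) + (9)*(5) + (5)*(6) = 72
= [[-22, -8], [-17, 72]]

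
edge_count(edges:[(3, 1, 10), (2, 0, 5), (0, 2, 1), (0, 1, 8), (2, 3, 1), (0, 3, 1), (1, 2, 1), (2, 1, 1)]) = 8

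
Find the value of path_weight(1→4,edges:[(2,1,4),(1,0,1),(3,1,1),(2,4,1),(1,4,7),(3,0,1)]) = w(1→4)=7
= 7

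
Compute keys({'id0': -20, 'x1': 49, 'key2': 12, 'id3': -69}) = ['id0', 'x1', 'key2', 'id3']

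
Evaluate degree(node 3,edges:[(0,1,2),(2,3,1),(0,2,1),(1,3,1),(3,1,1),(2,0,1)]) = incident: (2,3), (1,3), (3,1)
= 3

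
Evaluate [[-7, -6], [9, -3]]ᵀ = [[-7, 9], [-6, -3]]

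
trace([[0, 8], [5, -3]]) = diagonal: 0 + (-3)
= -3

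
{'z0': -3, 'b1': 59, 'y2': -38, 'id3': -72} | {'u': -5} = {'z0': -3, 'b1': 59, 'y2': -38, 'id3': -72, 'u': -5}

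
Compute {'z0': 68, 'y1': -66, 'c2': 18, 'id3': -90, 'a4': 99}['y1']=-66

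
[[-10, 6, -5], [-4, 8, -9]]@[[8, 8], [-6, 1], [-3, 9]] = C[0][0] = (-10)*(8) + (6)*(-6) + (-5)*(-3) = -101
C[0][1] = (-10)*(8) + (6)*(1) + (-5)*(9) = -119
C[1][0] = (-4)*(8) + (8)*(-6) + (-9)*(-3) = -53
C[1][1] = (-4)*(8) + (8)*(1) + (-9)*(9) = -105
= [[-101, -119], [-53, -105]]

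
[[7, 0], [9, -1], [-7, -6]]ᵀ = [[7, 9, -7], [0, -1, -6]]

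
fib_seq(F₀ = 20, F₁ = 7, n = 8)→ [20, 7, 27, 34, 61, 95, 156, 251]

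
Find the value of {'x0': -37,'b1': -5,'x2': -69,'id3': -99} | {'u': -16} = {'x0': -37, 'b1': -5, 'x2': -69, 'id3': -99, 'u': -16}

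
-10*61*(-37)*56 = 1263920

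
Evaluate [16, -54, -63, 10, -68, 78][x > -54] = keep x where x > -54: 16✓, -54✗, -63✗, 10✓, -68✗, 78✓
= [16, 10, 78]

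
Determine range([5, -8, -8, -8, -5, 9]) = 17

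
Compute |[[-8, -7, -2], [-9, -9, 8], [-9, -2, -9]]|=421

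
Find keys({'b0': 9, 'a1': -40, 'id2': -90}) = ['b0', 'a1', 'id2']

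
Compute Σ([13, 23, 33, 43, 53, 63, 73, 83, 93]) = 13 + 23 + 33 + 43 + 53 + 63 + 73 + 83 + 93
= 477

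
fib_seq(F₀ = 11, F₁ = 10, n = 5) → [11, 10, 21, 31, 52]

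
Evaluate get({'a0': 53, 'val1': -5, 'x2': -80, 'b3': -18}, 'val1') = -5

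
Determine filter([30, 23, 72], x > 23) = keep x where x > 23: 30✓, 23✗, 72✓
= [30, 72]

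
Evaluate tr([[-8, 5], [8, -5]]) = diagonal: (-8) + (-5)
= -13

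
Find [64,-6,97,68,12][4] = 12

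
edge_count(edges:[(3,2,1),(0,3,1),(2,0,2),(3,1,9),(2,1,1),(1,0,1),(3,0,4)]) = 7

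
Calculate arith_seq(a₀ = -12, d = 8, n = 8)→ a_0 = -12 + 0*8 = -12
a_1 = -12 + 1*8 = -4
a_2 = -12 + 2*8 = 4
...
= [-12, -4, 4, 12, 20, 28, 36, 44]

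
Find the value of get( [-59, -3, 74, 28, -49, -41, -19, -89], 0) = -59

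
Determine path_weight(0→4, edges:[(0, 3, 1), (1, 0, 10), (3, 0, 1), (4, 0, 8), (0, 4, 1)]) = 1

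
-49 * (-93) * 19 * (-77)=-6666891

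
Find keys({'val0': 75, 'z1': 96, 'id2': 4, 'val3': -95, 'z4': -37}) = ['val0', 'z1', 'id2', 'val3', 'z4']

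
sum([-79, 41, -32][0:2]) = -38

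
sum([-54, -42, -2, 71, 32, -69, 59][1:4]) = 27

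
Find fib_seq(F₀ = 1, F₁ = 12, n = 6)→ [1, 12, 13, 25, 38, 63]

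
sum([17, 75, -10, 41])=17 + 75 + (-10) + 41
= 123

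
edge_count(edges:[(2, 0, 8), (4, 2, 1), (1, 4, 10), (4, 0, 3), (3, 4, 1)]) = 5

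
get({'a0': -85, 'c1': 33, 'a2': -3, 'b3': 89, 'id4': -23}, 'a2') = -3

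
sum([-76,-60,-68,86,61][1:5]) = slice → [-60, -68, 86, 61]
(-60) + (-68) + 86 + 61
= 19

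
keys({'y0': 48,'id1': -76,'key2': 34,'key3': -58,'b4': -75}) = ['y0', 'id1', 'key2', 'key3', 'b4']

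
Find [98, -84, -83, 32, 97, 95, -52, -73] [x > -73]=[98, 32, 97, 95, -52]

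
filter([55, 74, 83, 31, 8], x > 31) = keep x where x > 31: 55✓, 74✓, 83✓, 31✗, 8✗
= [55, 74, 83]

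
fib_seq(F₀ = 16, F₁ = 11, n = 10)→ [16, 11, 27, 38, 65, 103, 168, 271, 439, 710]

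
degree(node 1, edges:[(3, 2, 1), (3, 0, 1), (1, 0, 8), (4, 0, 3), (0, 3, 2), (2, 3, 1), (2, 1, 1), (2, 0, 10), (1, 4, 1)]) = incident: (1,0), (2,1), (1,4)
= 3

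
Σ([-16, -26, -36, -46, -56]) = -180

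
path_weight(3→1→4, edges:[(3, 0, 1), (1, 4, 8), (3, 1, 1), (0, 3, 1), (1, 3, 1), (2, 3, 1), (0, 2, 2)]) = w(3→1)=1 + w(1→4)=8
= 9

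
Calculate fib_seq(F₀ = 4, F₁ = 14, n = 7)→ [4, 14, 18, 32, 50, 82, 132]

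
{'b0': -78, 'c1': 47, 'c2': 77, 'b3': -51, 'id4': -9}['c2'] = 77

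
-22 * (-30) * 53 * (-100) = -3498000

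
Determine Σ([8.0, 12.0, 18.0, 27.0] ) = 8.0 + 12.0 + 18.0 + 27.0
= 65.0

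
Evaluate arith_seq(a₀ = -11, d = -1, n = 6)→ a_0 = -11 + 0*-1 = -11
a_1 = -11 + 1*-1 = -12
a_2 = -11 + 2*-1 = -13
...
= [-11, -12, -13, -14, -15, -16]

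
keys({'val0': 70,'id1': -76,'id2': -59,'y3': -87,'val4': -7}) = ['val0', 'id1', 'id2', 'y3', 'val4']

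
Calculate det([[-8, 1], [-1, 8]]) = -63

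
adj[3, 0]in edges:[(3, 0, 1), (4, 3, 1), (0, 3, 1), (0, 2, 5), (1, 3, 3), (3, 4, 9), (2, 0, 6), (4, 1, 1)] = 1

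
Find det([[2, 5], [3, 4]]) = -7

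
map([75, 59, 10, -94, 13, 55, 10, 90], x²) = [5625, 3481, 100, 8836, 169, 3025, 100, 8100]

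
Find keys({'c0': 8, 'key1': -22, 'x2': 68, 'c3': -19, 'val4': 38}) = ['c0', 'key1', 'x2', 'c3', 'val4']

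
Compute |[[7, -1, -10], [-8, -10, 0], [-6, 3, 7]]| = 294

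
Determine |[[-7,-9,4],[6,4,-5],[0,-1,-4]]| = (1)*(-7)*det([[4, -5], [-1, -4]]) + (-1)*(-9)*det([[6, -5], [0, -4]]) + (1)*(4)*det([[6, 4], [0, -1]])
= 147 + -216 + -24
= -93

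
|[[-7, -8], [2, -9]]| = 79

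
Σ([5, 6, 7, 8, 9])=5 + 6 + 7 + 8 + 9
= 35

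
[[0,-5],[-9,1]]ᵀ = [[0, -9], [-5, 1]]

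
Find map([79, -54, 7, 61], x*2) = 79*2=158, -54*2=-108, 7*2=14, 61*2=122
= [158, -108, 14, 122]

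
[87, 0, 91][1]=0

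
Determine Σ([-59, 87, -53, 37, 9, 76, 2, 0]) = (-59) + 87 + (-53) + 37 + 9 + 76 + 2 + 0
= 99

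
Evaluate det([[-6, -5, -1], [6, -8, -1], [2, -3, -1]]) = -48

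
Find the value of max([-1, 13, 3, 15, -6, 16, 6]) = 16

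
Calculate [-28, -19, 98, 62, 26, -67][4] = 26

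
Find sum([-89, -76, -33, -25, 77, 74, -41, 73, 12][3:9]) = 170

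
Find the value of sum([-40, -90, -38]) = (-40) + (-90) + (-38)
= -168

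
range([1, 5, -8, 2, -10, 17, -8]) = 27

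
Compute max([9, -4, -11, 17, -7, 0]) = 17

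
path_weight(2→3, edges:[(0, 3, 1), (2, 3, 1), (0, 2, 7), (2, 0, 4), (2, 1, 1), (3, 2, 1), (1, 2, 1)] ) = 1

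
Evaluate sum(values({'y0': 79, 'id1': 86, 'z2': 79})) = 244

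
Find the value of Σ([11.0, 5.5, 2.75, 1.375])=20.625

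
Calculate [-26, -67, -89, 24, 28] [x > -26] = [24, 28]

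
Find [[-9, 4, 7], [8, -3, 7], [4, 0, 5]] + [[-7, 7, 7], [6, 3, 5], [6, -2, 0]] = [[-16, 11, 14], [14, 0, 12], [10, -2, 5]]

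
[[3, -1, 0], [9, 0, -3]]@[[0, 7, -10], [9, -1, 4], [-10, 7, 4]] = [[-9, 22, -34], [30, 42, -102]]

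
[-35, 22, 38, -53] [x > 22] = keep x where x > 22: -35✗, 22✗, 38✓, -53✗
= [38]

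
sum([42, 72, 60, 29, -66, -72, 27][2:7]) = -22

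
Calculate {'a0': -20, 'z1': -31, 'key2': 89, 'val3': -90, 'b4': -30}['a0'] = -20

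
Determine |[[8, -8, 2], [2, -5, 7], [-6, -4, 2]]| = (1)*(8)*det([[-5, 7], [-4, 2]]) + (-1)*(-8)*det([[2, 7], [-6, 2]]) + (1)*(2)*det([[2, -5], [-6, -4]])
= 144 + 368 + -76
= 436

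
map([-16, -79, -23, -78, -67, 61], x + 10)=-16+10=-6, -79+10=-69, -23+10=-13, -78+10=-68, -67+10=-57, 61+10=71
= [-6, -69, -13, -68, -57, 71]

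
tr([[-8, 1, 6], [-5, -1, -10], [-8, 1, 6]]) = -3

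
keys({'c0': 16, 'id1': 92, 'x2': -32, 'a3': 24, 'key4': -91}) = ['c0', 'id1', 'x2', 'a3', 'key4']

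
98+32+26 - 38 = 118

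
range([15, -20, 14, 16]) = 36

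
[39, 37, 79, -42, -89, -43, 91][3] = -42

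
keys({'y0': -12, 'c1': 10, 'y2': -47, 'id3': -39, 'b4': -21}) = ['y0', 'c1', 'y2', 'id3', 'b4']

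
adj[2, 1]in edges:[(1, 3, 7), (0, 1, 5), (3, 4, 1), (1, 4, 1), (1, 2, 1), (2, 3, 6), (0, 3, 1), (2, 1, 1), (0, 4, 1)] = 1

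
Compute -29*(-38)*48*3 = 158688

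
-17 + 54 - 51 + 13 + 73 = 72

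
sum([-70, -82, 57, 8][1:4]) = -17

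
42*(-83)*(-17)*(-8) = -474096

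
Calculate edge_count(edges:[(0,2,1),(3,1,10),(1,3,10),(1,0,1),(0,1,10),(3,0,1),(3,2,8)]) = 7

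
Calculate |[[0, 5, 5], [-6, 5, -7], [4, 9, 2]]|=(1)*(0)*det([[5, -7], [9, 2]]) + (-1)*(5)*det([[-6, -7], [4, 2]]) + (1)*(5)*det([[-6, 5], [4, 9]])
= 0 + -80 + -370
= -450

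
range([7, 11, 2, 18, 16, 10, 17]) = 16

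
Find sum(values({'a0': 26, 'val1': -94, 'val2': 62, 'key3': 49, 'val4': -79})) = 26 + (-94) + 62 + 49 + (-79)
= -36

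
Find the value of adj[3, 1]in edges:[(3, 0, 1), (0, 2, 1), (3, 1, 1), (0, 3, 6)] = 1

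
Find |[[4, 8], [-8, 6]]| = (4)*(6) - (8)*(-8)
= 88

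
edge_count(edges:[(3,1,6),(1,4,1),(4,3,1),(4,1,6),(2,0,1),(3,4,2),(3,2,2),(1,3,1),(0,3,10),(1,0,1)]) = 10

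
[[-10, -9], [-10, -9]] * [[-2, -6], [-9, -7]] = [[101, 123], [101, 123]]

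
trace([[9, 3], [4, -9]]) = diagonal: 9 + (-9)
= 0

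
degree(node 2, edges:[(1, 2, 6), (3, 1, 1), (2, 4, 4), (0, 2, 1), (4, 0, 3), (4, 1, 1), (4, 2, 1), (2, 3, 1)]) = incident: (1,2), (2,4), (0,2), (4,2), (2,3)
= 5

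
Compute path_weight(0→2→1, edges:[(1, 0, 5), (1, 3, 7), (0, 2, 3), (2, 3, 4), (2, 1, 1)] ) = w(0→2)=3 + w(2→1)=1
= 4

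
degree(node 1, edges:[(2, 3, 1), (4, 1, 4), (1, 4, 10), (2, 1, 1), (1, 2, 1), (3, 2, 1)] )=4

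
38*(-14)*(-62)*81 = 2671704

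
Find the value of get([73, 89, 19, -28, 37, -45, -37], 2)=19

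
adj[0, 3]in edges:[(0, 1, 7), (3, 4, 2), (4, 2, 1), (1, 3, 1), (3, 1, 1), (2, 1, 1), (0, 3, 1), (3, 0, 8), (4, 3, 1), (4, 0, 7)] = 1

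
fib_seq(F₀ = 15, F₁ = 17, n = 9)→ [15, 17, 32, 49, 81, 130, 211, 341, 552]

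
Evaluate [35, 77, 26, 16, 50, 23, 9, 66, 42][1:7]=[77, 26, 16, 50, 23, 9]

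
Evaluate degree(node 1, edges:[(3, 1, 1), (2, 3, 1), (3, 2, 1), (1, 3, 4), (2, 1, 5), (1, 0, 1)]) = incident: (3,1), (1,3), (2,1), (1,0)
= 4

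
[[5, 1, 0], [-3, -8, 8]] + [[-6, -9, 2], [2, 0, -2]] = [[-1, -8, 2], [-1, -8, 6]]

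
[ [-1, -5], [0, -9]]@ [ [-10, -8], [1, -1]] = C[0][0] = (-1)*(-10) + (-5)*(1) = 5
C[0][1] = (-1)*(-8) + (-5)*(-1) = 13
C[1][0] = (0)*(-10) + (-9)*(1) = -9
C[1][1] = (0)*(-8) + (-9)*(-1) = 9
= [[5, 13], [-9, 9]]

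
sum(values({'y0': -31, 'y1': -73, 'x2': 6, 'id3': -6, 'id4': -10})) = (-31) + (-73) + 6 + (-6) + (-10)
= -114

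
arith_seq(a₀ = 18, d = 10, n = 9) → a_0 = 18 + 0*10 = 18
a_1 = 18 + 1*10 = 28
a_2 = 18 + 2*10 = 38
...
= [18, 28, 38, 48, 58, 68, 78, 88, 98]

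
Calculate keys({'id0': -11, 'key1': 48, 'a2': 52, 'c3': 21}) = ['id0', 'key1', 'a2', 'c3']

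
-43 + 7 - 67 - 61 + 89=-75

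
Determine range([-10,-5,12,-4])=22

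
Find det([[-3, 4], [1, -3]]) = (-3)*(-3) - (4)*(1)
= 5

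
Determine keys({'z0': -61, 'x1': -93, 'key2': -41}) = ['z0', 'x1', 'key2']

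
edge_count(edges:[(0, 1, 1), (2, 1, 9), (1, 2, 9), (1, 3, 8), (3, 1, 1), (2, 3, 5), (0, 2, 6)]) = 7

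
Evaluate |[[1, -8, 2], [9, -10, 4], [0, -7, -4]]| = -346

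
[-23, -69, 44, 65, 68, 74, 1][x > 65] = keep x where x > 65: -23✗, -69✗, 44✗, 65✗, 68✓, 74✓, 1✗
= [68, 74]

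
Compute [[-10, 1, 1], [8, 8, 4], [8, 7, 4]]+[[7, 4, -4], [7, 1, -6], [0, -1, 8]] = [[-3, 5, -3], [15, 9, -2], [8, 6, 12]]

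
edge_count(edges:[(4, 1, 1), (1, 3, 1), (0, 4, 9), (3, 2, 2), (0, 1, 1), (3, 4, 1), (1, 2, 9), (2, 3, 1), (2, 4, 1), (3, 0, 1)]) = 10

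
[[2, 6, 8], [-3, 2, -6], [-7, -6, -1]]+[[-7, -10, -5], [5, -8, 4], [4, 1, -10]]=[[-5, -4, 3], [2, -6, -2], [-3, -5, -11]]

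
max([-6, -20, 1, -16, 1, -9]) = 1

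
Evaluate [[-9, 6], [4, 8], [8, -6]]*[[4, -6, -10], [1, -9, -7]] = C[0][0] = (-9)*(4) + (6)*(1) = -30
C[0][1] = (-9)*(-6) + (6)*(-9) = 0
C[0][2] = (-9)*(-10) + (6)*(-7) = 48
C[1][0] = (4)*(4) + (8)*(1) = 24
C[1][1] = (4)*(-6) + (8)*(-9) = -96
C[1][2] = (4)*(-10) + (8)*(-7) = -96
... (3 more cells)
= [[-30, 0, 48], [24, -96, -96], [26, 6, -38]]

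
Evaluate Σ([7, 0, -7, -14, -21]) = -35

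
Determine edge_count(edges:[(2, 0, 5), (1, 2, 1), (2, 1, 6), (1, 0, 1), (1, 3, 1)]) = 5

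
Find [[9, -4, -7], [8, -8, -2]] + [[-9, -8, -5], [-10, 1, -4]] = [[0, -12, -12], [-2, -7, -6]]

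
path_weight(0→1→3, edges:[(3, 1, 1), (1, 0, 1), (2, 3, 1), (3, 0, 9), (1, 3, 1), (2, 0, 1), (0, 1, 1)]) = 2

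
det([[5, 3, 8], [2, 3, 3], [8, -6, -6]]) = (1)*(5)*det([[3, 3], [-6, -6]]) + (-1)*(3)*det([[2, 3], [8, -6]]) + (1)*(8)*det([[2, 3], [8, -6]])
= 0 + 108 + -288
= -180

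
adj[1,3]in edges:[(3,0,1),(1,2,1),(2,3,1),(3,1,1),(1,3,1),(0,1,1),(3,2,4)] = 1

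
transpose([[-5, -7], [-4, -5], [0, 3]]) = [[-5, -4, 0], [-7, -5, 3]]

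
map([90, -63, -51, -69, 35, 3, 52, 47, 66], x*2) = [180, -126, -102, -138, 70, 6, 104, 94, 132]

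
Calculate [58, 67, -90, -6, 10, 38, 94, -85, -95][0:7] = [58, 67, -90, -6, 10, 38, 94]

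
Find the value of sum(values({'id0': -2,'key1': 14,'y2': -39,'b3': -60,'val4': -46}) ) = (-2) + 14 + (-39) + (-60) + (-46)
= -133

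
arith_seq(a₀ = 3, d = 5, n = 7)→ [3, 8, 13, 18, 23, 28, 33]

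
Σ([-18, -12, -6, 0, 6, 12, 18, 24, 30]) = (-18) + (-12) + (-6) + 0 + 6 + 12 + 18 + 24 + 30
= 54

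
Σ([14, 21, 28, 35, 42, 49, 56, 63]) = 14 + 21 + 28 + 35 + 42 + 49 + 56 + 63
= 308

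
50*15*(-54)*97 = -3928500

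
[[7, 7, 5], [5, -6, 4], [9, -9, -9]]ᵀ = [[7, 5, 9], [7, -6, -9], [5, 4, -9]]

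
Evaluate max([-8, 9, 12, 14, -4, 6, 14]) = 14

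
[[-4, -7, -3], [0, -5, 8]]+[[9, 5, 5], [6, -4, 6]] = [[5, -2, 2], [6, -9, 14]]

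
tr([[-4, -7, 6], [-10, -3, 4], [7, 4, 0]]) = -7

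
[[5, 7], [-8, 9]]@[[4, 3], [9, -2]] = C[0][0] = (5)*(4) + (7)*(9) = 83
C[0][1] = (5)*(3) + (7)*(-2) = 1
C[1][0] = (-8)*(4) + (9)*(9) = 49
C[1][1] = (-8)*(3) + (9)*(-2) = -42
= [[83, 1], [49, -42]]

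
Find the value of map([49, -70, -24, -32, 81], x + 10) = [59, -60, -14, -22, 91]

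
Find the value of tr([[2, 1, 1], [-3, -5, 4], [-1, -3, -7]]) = diagonal: 2 + (-5) + (-7)
= -10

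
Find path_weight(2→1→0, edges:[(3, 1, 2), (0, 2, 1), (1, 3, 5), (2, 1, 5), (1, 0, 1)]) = w(2→1)=5 + w(1→0)=1
= 6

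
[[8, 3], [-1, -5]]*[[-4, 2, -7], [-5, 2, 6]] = [[-47, 22, -38], [29, -12, -23]]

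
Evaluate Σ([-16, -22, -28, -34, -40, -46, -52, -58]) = -296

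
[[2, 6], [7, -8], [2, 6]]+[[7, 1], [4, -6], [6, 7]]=[[9, 7], [11, -14], [8, 13]]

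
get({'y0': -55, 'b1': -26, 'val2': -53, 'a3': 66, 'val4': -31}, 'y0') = -55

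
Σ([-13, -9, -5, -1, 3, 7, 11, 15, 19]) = (-13) + (-9) + (-5) + (-1) + 3 + 7 + 11 + 15 + 19
= 27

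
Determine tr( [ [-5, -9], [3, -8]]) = -13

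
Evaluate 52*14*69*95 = 4772040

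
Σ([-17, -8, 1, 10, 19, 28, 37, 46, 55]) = (-17) + (-8) + 1 + 10 + 19 + 28 + 37 + 46 + 55
= 171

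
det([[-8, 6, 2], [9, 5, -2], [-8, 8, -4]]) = (1)*(-8)*det([[5, -2], [8, -4]]) + (-1)*(6)*det([[9, -2], [-8, -4]]) + (1)*(2)*det([[9, 5], [-8, 8]])
= 32 + 312 + 224
= 568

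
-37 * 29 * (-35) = 37555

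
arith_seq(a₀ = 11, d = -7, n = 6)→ a_0 = 11 + 0*-7 = 11
a_1 = 11 + 1*-7 = 4
a_2 = 11 + 2*-7 = -3
...
= [11, 4, -3, -10, -17, -24]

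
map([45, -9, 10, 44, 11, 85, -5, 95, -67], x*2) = 45*2=90, -9*2=-18, 10*2=20, 44*2=88, 11*2=22, 85*2=170, -5*2=-10, 95*2=190, -67*2=-134
= [90, -18, 20, 88, 22, 170, -10, 190, -134]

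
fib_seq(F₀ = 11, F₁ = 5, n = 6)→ [11, 5, 16, 21, 37, 58]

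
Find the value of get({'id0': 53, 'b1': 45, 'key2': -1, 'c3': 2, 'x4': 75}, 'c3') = 2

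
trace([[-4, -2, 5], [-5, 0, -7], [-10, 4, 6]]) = diagonal: (-4) + 0 + 6
= 2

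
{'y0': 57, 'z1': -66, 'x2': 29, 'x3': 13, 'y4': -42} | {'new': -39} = {'y0': 57, 'z1': -66, 'x2': 29, 'x3': 13, 'y4': -42, 'new': -39}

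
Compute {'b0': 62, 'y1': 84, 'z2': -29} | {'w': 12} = {'b0': 62, 'y1': 84, 'z2': -29, 'w': 12}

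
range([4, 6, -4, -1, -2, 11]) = 15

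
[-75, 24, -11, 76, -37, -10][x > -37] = keep x where x > -37: -75✗, 24✓, -11✓, 76✓, -37✗, -10✓
= [24, -11, 76, -10]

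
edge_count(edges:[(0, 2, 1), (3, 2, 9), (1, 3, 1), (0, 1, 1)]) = 4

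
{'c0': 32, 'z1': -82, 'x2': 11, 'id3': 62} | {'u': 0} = {'c0': 32, 'z1': -82, 'x2': 11, 'id3': 62, 'u': 0}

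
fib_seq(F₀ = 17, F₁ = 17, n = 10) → [17, 17, 34, 51, 85, 136, 221, 357, 578, 935]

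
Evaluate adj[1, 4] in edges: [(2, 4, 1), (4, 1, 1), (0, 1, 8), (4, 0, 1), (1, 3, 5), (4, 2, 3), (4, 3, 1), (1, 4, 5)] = 5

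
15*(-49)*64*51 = -2399040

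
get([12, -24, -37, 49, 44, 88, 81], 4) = 44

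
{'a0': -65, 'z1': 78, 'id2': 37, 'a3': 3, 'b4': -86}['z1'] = 78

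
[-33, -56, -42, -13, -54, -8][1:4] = [-56, -42, -13]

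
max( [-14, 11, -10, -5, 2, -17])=11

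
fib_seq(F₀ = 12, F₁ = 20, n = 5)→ F_2 = F_1 + F_0 = 32
F_3 = F_2 + F_1 = 52
F_4 = F_3 + F_2 = 84
= [12, 20, 32, 52, 84]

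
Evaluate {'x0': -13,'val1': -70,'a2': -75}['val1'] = -70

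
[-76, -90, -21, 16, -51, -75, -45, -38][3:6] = [16, -51, -75]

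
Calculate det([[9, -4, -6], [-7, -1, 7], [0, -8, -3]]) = 279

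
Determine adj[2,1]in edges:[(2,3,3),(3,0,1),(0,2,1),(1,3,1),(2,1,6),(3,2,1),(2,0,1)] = 6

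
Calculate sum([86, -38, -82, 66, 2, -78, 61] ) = 86 + (-38) + (-82) + 66 + 2 + (-78) + 61
= 17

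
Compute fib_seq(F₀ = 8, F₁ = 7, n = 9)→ [8, 7, 15, 22, 37, 59, 96, 155, 251]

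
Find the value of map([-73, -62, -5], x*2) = -73*2=-146, -62*2=-124, -5*2=-10
= [-146, -124, -10]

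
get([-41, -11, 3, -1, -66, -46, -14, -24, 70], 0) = -41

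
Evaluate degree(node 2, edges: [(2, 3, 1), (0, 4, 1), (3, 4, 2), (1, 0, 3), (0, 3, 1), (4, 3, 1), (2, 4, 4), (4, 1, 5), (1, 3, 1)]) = incident: (2,3), (2,4)
= 2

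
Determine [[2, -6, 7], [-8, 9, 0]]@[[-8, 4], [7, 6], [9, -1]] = C[0][0] = (2)*(-8) + (-6)*(7) + (7)*(9) = 5
C[0][1] = (2)*(4) + (-6)*(6) + (7)*(-1) = -35
C[1][0] = (-8)*(-8) + (9)*(7) + (0)*(9) = 127
C[1][1] = (-8)*(4) + (9)*(6) + (0)*(-1) = 22
= [[5, -35], [127, 22]]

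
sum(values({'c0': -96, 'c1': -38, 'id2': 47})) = -87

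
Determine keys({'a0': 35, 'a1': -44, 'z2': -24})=['a0', 'a1', 'z2']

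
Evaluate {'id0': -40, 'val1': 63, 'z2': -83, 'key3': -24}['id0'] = -40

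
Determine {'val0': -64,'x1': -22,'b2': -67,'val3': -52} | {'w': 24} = {'val0': -64, 'x1': -22, 'b2': -67, 'val3': -52, 'w': 24}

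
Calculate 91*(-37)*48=-161616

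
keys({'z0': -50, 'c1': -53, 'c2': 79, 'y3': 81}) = ['z0', 'c1', 'c2', 'y3']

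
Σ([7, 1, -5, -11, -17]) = -25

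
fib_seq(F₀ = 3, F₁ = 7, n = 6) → [3, 7, 10, 17, 27, 44]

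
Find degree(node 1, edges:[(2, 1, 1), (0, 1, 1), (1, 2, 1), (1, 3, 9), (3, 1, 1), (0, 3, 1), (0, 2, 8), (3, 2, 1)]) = 5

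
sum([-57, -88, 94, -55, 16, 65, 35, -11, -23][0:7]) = slice → [-57, -88, 94, -55, 16, 65, 35]
(-57) + (-88) + 94 + (-55) + 16 + 65 + 35
= 10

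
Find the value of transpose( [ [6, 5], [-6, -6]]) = [[6, -6], [5, -6]]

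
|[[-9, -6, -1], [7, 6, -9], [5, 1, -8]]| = 308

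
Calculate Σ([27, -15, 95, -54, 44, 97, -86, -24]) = 84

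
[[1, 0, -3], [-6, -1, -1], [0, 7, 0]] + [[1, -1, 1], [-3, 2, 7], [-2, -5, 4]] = [[2, -1, -2], [-9, 1, 6], [-2, 2, 4]]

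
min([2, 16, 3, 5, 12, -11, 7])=-11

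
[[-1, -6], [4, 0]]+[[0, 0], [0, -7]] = [[-1, -6], [4, -7]]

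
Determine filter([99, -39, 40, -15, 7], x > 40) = [99]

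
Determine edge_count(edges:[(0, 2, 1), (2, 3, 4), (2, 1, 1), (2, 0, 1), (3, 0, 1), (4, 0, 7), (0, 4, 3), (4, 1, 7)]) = 8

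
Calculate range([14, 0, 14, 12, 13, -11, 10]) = 25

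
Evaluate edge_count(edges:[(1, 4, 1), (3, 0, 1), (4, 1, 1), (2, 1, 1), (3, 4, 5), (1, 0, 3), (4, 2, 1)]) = 7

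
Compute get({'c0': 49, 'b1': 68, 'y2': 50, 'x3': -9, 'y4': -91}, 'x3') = -9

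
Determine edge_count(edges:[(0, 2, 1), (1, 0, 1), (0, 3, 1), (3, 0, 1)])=4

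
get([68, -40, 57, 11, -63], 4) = -63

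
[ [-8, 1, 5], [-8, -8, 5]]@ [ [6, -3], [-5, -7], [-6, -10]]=C[0][0] = (-8)*(6) + (1)*(-5) + (5)*(-6) = -83
C[0][1] = (-8)*(-3) + (1)*(-7) + (5)*(-10) = -33
C[1][0] = (-8)*(6) + (-8)*(-5) + (5)*(-6) = -38
C[1][1] = (-8)*(-3) + (-8)*(-7) + (5)*(-10) = 30
= [[-83, -33], [-38, 30]]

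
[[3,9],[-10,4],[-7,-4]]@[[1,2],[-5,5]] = [[-42, 51], [-30, 0], [13, -34]]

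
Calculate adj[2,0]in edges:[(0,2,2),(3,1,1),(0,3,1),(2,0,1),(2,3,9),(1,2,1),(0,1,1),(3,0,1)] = 1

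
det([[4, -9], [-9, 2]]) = (4)*(2) - (-9)*(-9)
= -73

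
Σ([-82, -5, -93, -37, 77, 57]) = (-82) + (-5) + (-93) + (-37) + 77 + 57
= -83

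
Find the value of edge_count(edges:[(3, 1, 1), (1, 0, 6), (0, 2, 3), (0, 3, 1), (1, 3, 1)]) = 5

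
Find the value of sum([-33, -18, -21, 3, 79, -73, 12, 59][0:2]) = slice → [-33, -18]
(-33) + (-18)
= -51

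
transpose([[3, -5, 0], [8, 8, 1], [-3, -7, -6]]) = [[3, 8, -3], [-5, 8, -7], [0, 1, -6]]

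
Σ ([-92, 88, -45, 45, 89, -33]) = 52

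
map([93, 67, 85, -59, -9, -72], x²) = [8649, 4489, 7225, 3481, 81, 5184]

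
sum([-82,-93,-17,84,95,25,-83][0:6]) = 12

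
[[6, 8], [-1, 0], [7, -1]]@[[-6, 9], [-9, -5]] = [[-108, 14], [6, -9], [-33, 68]]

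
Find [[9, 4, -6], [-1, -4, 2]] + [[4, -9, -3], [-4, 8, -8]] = [[13, -5, -9], [-5, 4, -6]]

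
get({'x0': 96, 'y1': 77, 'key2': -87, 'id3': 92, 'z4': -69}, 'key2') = -87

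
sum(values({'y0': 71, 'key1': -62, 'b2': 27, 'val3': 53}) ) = 89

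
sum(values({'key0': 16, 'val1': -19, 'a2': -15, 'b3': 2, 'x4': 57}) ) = 41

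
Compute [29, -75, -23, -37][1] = -75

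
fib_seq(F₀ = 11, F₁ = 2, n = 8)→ F_2 = F_1 + F_0 = 13
F_3 = F_2 + F_1 = 15
F_4 = F_3 + F_2 = 28
...
= [11, 2, 13, 15, 28, 43, 71, 114]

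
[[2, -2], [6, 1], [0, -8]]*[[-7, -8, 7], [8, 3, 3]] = [[-30, -22, 8], [-34, -45, 45], [-64, -24, -24]]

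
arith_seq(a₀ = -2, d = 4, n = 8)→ a_0 = -2 + 0*4 = -2
a_1 = -2 + 1*4 = 2
a_2 = -2 + 2*4 = 6
...
= [-2, 2, 6, 10, 14, 18, 22, 26]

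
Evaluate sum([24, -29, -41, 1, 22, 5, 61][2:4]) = slice → [-41, 1]
(-41) + 1
= -40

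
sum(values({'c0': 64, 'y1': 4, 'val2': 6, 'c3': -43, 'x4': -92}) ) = 64 + 4 + 6 + (-43) + (-92)
= -61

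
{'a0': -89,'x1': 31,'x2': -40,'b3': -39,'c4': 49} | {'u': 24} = {'a0': -89, 'x1': 31, 'x2': -40, 'b3': -39, 'c4': 49, 'u': 24}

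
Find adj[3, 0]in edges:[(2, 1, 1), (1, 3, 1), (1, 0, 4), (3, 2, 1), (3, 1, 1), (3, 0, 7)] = 7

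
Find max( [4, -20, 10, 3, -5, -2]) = 10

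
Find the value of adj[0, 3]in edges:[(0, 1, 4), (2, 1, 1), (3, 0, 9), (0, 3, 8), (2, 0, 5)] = 8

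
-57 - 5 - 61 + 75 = -48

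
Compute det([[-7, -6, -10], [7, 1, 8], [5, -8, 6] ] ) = 132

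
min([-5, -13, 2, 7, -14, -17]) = -17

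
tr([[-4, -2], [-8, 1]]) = -3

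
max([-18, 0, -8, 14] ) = 14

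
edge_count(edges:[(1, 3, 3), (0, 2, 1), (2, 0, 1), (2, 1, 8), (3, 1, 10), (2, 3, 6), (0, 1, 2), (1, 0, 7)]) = 8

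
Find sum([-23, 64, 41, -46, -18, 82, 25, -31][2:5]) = -23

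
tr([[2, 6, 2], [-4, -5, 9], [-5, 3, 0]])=diagonal: 2 + (-5) + 0
= -3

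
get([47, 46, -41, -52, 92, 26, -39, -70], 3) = -52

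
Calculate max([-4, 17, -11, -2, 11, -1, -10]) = 17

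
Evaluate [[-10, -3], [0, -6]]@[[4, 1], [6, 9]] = C[0][0] = (-10)*(4) + (-3)*(6) = -58
C[0][1] = (-10)*(1) + (-3)*(9) = -37
C[1][0] = (0)*(4) + (-6)*(6) = -36
C[1][1] = (0)*(1) + (-6)*(9) = -54
= [[-58, -37], [-36, -54]]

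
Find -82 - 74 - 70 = -226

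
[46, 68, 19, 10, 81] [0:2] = [46, 68]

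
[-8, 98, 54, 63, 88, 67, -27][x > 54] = [98, 63, 88, 67]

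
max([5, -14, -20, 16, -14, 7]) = 16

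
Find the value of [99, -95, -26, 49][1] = -95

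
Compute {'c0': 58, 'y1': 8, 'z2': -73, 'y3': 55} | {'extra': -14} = {'c0': 58, 'y1': 8, 'z2': -73, 'y3': 55, 'extra': -14}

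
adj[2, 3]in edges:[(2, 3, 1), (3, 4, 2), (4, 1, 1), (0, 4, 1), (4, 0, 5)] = 1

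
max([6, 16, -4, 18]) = 18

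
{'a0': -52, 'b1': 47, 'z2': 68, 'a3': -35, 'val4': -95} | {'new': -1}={'a0': -52, 'b1': 47, 'z2': 68, 'a3': -35, 'val4': -95, 'new': -1}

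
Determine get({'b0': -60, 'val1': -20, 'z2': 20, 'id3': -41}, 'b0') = -60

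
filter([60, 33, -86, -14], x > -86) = keep x where x > -86: 60✓, 33✓, -86✗, -14✓
= [60, 33, -14]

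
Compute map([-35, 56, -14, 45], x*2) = -35*2=-70, 56*2=112, -14*2=-28, 45*2=90
= [-70, 112, -28, 90]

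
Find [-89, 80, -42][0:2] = [-89, 80]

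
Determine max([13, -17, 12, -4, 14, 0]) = 14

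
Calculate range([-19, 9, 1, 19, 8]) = 38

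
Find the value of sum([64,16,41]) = 64 + 16 + 41
= 121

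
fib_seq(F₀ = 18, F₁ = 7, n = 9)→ F_2 = F_1 + F_0 = 25
F_3 = F_2 + F_1 = 32
F_4 = F_3 + F_2 = 57
...
= [18, 7, 25, 32, 57, 89, 146, 235, 381]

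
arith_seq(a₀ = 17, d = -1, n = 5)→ [17, 16, 15, 14, 13]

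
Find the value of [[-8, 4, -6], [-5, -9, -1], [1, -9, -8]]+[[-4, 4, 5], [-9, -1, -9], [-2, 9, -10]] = [[-12, 8, -1], [-14, -10, -10], [-1, 0, -18]]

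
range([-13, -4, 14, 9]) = 27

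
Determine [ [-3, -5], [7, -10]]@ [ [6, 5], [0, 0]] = C[0][0] = (-3)*(6) + (-5)*(0) = -18
C[0][1] = (-3)*(5) + (-5)*(0) = -15
C[1][0] = (7)*(6) + (-10)*(0) = 42
C[1][1] = (7)*(5) + (-10)*(0) = 35
= [[-18, -15], [42, 35]]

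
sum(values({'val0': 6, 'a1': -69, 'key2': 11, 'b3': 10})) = 6 + (-69) + 11 + 10
= -42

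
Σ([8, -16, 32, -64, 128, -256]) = 8 + -16 + 32 + -64 + 128 + -256
= -168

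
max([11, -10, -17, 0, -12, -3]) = 11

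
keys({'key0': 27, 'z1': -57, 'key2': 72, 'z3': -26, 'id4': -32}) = ['key0', 'z1', 'key2', 'z3', 'id4']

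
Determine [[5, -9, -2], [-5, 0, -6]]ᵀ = [[5, -5], [-9, 0], [-2, -6]]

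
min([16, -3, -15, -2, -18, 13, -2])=-18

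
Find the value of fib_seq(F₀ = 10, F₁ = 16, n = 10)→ F_2 = F_1 + F_0 = 26
F_3 = F_2 + F_1 = 42
F_4 = F_3 + F_2 = 68
...
= [10, 16, 26, 42, 68, 110, 178, 288, 466, 754]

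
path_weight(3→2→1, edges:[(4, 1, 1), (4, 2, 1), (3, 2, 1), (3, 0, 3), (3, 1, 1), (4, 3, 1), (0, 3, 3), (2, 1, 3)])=4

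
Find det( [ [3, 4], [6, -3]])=(3)*(-3) - (4)*(6)
= -33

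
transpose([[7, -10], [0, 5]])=[[7, 0], [-10, 5]]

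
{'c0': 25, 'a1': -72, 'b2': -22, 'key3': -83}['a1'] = -72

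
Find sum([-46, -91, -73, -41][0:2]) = -137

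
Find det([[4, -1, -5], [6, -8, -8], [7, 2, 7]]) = (1)*(4)*det([[-8, -8], [2, 7]]) + (-1)*(-1)*det([[6, -8], [7, 7]]) + (1)*(-5)*det([[6, -8], [7, 2]])
= -160 + 98 + -340
= -402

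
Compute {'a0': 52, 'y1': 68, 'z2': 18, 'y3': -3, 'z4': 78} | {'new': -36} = {'a0': 52, 'y1': 68, 'z2': 18, 'y3': -3, 'z4': 78, 'new': -36}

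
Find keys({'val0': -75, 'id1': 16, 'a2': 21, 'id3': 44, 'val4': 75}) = ['val0', 'id1', 'a2', 'id3', 'val4']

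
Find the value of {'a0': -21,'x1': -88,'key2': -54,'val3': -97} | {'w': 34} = {'a0': -21, 'x1': -88, 'key2': -54, 'val3': -97, 'w': 34}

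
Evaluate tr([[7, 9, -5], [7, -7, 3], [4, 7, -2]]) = diagonal: 7 + (-7) + (-2)
= -2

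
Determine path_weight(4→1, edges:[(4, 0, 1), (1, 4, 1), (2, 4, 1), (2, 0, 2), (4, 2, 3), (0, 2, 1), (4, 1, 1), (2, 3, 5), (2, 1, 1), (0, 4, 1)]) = w(4→1)=1
= 1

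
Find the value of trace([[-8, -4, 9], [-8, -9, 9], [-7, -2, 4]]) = -13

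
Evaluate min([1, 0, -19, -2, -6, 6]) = -19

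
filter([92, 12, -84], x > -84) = keep x where x > -84: 92✓, 12✓, -84✗
= [92, 12]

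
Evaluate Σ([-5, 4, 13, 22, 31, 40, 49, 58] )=212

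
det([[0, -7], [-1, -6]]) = -7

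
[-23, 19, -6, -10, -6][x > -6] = [19]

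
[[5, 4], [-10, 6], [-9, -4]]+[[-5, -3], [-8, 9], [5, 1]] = [[0, 1], [-18, 15], [-4, -3]]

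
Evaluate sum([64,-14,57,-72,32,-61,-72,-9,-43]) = 64 + (-14) + 57 + (-72) + 32 + (-61) + (-72) + (-9) + (-43)
= -118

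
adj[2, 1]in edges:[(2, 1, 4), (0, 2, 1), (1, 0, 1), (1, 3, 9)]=4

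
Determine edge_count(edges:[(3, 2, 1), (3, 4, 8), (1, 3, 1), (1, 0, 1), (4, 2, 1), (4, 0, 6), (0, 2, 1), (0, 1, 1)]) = 8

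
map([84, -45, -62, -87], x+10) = 84+10=94, -45+10=-35, -62+10=-52, -87+10=-77
= [94, -35, -52, -77]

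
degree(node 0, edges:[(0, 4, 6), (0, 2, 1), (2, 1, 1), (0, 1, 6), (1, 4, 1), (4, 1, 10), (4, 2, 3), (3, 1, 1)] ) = 3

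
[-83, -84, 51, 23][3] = 23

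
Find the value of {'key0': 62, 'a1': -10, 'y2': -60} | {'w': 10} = {'key0': 62, 'a1': -10, 'y2': -60, 'w': 10}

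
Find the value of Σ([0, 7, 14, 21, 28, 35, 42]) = 0 + 7 + 14 + 21 + 28 + 35 + 42
= 147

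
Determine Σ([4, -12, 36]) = 28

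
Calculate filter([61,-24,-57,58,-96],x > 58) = [61]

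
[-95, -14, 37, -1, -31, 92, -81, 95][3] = -1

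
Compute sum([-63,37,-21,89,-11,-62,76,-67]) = (-63) + 37 + (-21) + 89 + (-11) + (-62) + 76 + (-67)
= -22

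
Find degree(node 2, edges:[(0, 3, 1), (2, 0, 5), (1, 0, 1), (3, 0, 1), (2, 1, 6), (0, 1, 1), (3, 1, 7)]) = incident: (2,0), (2,1)
= 2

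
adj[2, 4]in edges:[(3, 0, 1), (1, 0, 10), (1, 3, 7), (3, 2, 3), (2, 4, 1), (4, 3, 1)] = 1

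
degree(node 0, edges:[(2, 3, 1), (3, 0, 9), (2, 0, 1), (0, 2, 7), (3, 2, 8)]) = incident: (3,0), (2,0), (0,2)
= 3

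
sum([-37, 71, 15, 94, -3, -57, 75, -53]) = (-37) + 71 + 15 + 94 + (-3) + (-57) + 75 + (-53)
= 105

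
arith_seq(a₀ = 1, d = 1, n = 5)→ a_0 = 1 + 0*1 = 1
a_1 = 1 + 1*1 = 2
a_2 = 1 + 2*1 = 3
...
= [1, 2, 3, 4, 5]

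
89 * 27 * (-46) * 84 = -9285192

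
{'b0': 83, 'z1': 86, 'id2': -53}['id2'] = -53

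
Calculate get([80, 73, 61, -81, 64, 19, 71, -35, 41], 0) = 80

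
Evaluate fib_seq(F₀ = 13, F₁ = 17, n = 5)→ F_2 = F_1 + F_0 = 30
F_3 = F_2 + F_1 = 47
F_4 = F_3 + F_2 = 77
= [13, 17, 30, 47, 77]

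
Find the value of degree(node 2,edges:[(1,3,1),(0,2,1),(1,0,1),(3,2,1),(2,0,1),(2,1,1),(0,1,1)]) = incident: (0,2), (3,2), (2,0), (2,1)
= 4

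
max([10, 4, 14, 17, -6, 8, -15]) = 17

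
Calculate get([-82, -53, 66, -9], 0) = -82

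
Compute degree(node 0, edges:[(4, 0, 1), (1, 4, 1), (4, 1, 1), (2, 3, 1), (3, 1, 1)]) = incident: (4,0)
= 1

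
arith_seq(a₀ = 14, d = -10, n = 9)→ a_0 = 14 + 0*-10 = 14
a_1 = 14 + 1*-10 = 4
a_2 = 14 + 2*-10 = -6
...
= [14, 4, -6, -16, -26, -36, -46, -56, -66]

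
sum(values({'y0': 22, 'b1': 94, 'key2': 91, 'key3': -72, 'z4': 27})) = 22 + 94 + 91 + (-72) + 27
= 162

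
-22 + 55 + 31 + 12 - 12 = 64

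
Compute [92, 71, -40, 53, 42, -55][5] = -55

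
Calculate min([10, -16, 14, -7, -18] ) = -18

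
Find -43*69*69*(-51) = 10440873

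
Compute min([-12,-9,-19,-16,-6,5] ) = -19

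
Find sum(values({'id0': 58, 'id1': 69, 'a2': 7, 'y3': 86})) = 58 + 69 + 7 + 86
= 220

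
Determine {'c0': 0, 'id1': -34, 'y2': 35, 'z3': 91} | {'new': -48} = {'c0': 0, 'id1': -34, 'y2': 35, 'z3': 91, 'new': -48}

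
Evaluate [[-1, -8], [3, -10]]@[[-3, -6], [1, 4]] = C[0][0] = (-1)*(-3) + (-8)*(1) = -5
C[0][1] = (-1)*(-6) + (-8)*(4) = -26
C[1][0] = (3)*(-3) + (-10)*(1) = -19
C[1][1] = (3)*(-6) + (-10)*(4) = -58
= [[-5, -26], [-19, -58]]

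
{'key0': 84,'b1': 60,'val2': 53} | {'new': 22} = {'key0': 84, 'b1': 60, 'val2': 53, 'new': 22}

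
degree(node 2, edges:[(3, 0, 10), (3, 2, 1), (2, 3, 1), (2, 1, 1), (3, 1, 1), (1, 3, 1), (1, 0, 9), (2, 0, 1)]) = 4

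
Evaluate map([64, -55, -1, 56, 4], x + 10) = 64+10=74, -55+10=-45, -1+10=9, 56+10=66, 4+10=14
= [74, -45, 9, 66, 14]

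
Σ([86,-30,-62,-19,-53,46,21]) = 86 + (-30) + (-62) + (-19) + (-53) + 46 + 21
= -11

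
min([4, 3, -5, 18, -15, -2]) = -15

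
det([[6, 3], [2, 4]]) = (6)*(4) - (3)*(2)
= 18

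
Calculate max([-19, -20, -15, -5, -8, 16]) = 16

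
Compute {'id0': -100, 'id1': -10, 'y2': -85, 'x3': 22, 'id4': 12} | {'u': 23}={'id0': -100, 'id1': -10, 'y2': -85, 'x3': 22, 'id4': 12, 'u': 23}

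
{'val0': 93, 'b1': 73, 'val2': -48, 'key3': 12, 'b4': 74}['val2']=-48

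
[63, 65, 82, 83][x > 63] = [65, 82, 83]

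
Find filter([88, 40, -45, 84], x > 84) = [88]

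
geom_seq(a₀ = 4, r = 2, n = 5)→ a_0 = 4*2^0 = 4
a_1 = 4*2^1 = 8
a_2 = 4*2^2 = 16
...
= [4, 8, 16, 32, 64]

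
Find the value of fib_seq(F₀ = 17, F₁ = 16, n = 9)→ F_2 = F_1 + F_0 = 33
F_3 = F_2 + F_1 = 49
F_4 = F_3 + F_2 = 82
...
= [17, 16, 33, 49, 82, 131, 213, 344, 557]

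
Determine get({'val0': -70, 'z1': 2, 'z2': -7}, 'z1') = 2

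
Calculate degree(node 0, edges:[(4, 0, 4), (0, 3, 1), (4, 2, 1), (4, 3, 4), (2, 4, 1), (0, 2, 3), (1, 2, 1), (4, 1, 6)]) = 3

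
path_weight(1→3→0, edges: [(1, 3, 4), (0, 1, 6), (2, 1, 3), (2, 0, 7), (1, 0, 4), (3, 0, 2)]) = w(1→3)=4 + w(3→0)=2
= 6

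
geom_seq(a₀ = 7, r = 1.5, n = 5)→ [7.0, 10.5, 15.75, 23.625, 35.4375]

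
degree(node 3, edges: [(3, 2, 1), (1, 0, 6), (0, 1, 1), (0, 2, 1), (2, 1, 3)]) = incident: (3,2)
= 1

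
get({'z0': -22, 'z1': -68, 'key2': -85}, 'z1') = -68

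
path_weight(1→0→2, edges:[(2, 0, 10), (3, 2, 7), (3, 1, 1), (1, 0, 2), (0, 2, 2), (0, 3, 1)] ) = w(1→0)=2 + w(0→2)=2
= 4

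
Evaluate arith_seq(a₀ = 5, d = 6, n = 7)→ [5, 11, 17, 23, 29, 35, 41]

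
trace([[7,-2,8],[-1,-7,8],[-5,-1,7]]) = 7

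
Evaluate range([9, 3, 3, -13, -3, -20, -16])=29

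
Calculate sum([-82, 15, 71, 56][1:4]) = slice → [15, 71, 56]
15 + 71 + 56
= 142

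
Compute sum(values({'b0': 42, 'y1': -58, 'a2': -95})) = -111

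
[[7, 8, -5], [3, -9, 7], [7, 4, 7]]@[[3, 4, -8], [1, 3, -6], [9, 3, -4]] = C[0][0] = (7)*(3) + (8)*(1) + (-5)*(9) = -16
C[0][1] = (7)*(4) + (8)*(3) + (-5)*(3) = 37
C[0][2] = (7)*(-8) + (8)*(-6) + (-5)*(-4) = -84
C[1][0] = (3)*(3) + (-9)*(1) + (7)*(9) = 63
C[1][1] = (3)*(4) + (-9)*(3) + (7)*(3) = 6
C[1][2] = (3)*(-8) + (-9)*(-6) + (7)*(-4) = 2
... (3 more cells)
= [[-16, 37, -84], [63, 6, 2], [88, 61, -108]]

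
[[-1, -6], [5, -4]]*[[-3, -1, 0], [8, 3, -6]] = [[-45, -17, 36], [-47, -17, 24]]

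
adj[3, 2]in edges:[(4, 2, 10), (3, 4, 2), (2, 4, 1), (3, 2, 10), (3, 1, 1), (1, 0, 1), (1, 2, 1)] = 10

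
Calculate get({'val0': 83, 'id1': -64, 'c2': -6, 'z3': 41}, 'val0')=83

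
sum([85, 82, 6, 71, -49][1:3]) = 88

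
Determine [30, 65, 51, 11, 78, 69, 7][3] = 11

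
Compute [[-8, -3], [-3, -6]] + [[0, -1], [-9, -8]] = [[-8, -4], [-12, -14]]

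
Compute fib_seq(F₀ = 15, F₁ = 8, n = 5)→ [15, 8, 23, 31, 54]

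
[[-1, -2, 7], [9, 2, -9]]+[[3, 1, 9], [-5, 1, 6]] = [[2, -1, 16], [4, 3, -3]]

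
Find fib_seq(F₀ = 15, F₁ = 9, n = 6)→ F_2 = F_1 + F_0 = 24
F_3 = F_2 + F_1 = 33
F_4 = F_3 + F_2 = 57
...
= [15, 9, 24, 33, 57, 90]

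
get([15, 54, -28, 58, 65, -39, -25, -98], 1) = 54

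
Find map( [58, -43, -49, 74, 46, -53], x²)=[3364, 1849, 2401, 5476, 2116, 2809]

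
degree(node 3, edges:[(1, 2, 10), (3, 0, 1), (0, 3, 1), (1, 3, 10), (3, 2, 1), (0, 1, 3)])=incident: (3,0), (0,3), (1,3), (3,2)
= 4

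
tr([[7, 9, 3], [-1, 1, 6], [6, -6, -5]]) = 3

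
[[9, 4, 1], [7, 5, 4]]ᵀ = [[9, 7], [4, 5], [1, 4]]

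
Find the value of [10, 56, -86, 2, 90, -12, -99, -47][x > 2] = keep x where x > 2: 10✓, 56✓, -86✗, 2✗, 90✓, -12✗, -99✗, -47✗
= [10, 56, 90]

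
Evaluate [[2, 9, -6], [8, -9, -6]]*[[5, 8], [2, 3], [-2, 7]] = C[0][0] = (2)*(5) + (9)*(2) + (-6)*(-2) = 40
C[0][1] = (2)*(8) + (9)*(3) + (-6)*(7) = 1
C[1][0] = (8)*(5) + (-9)*(2) + (-6)*(-2) = 34
C[1][1] = (8)*(8) + (-9)*(3) + (-6)*(7) = -5
= [[40, 1], [34, -5]]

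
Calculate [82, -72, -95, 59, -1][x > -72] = keep x where x > -72: 82✓, -72✗, -95✗, 59✓, -1✓
= [82, 59, -1]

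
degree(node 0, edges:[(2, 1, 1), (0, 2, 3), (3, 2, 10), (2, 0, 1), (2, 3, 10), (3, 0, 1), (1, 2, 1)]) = 3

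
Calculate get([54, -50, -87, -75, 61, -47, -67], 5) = -47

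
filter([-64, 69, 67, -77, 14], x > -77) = [-64, 69, 67, 14]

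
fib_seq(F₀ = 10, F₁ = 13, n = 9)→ [10, 13, 23, 36, 59, 95, 154, 249, 403]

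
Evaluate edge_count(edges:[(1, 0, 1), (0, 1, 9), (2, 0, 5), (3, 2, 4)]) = 4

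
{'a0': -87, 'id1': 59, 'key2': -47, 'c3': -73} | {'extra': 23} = {'a0': -87, 'id1': 59, 'key2': -47, 'c3': -73, 'extra': 23}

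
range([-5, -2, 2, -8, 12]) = 20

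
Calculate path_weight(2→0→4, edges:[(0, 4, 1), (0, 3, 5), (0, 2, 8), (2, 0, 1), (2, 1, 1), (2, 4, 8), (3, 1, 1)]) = 2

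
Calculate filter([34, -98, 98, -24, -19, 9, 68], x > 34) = [98, 68]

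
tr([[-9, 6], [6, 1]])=-8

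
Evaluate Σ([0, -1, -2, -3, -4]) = 0 + (-1) + (-2) + (-3) + (-4)
= -10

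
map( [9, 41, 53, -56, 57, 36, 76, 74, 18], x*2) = [18, 82, 106, -112, 114, 72, 152, 148, 36]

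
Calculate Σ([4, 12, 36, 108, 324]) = 4 + 12 + 36 + 108 + 324
= 484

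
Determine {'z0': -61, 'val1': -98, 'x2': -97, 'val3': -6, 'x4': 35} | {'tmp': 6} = {'z0': -61, 'val1': -98, 'x2': -97, 'val3': -6, 'x4': 35, 'tmp': 6}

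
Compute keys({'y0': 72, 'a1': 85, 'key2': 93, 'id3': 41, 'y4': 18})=['y0', 'a1', 'key2', 'id3', 'y4']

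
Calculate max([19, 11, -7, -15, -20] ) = 19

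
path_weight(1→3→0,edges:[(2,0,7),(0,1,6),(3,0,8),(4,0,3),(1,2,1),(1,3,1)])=w(1→3)=1 + w(3→0)=8
= 9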